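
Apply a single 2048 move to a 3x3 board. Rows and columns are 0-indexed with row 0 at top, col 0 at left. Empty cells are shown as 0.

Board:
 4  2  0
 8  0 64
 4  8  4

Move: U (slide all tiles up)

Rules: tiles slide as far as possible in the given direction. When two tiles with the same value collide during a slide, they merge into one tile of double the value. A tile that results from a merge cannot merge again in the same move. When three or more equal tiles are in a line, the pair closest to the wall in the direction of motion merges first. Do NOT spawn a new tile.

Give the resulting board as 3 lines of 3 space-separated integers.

Answer:  4  2 64
 8  8  4
 4  0  0

Derivation:
Slide up:
col 0: [4, 8, 4] -> [4, 8, 4]
col 1: [2, 0, 8] -> [2, 8, 0]
col 2: [0, 64, 4] -> [64, 4, 0]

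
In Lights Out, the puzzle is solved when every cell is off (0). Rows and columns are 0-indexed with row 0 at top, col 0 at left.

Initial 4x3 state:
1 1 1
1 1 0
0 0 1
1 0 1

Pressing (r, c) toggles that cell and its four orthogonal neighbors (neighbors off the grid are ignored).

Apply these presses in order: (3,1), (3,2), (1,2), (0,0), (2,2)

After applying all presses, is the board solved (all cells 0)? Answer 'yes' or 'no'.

Answer: yes

Derivation:
After press 1 at (3,1):
1 1 1
1 1 0
0 1 1
0 1 0

After press 2 at (3,2):
1 1 1
1 1 0
0 1 0
0 0 1

After press 3 at (1,2):
1 1 0
1 0 1
0 1 1
0 0 1

After press 4 at (0,0):
0 0 0
0 0 1
0 1 1
0 0 1

After press 5 at (2,2):
0 0 0
0 0 0
0 0 0
0 0 0

Lights still on: 0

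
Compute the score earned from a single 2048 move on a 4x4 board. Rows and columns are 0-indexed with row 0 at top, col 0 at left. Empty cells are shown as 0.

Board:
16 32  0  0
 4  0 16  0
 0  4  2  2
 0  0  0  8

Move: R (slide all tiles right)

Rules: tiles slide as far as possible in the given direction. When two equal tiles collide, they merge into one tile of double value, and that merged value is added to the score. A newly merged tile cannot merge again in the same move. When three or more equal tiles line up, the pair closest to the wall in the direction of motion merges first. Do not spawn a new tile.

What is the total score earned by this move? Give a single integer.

Slide right:
row 0: [16, 32, 0, 0] -> [0, 0, 16, 32]  score +0 (running 0)
row 1: [4, 0, 16, 0] -> [0, 0, 4, 16]  score +0 (running 0)
row 2: [0, 4, 2, 2] -> [0, 0, 4, 4]  score +4 (running 4)
row 3: [0, 0, 0, 8] -> [0, 0, 0, 8]  score +0 (running 4)
Board after move:
 0  0 16 32
 0  0  4 16
 0  0  4  4
 0  0  0  8

Answer: 4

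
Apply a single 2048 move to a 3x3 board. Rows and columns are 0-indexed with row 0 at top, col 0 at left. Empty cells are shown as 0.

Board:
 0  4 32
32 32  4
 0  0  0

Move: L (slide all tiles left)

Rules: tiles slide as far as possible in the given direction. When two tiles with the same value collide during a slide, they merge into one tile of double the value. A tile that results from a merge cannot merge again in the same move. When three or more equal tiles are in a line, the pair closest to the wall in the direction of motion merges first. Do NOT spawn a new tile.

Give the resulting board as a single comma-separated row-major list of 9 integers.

Answer: 4, 32, 0, 64, 4, 0, 0, 0, 0

Derivation:
Slide left:
row 0: [0, 4, 32] -> [4, 32, 0]
row 1: [32, 32, 4] -> [64, 4, 0]
row 2: [0, 0, 0] -> [0, 0, 0]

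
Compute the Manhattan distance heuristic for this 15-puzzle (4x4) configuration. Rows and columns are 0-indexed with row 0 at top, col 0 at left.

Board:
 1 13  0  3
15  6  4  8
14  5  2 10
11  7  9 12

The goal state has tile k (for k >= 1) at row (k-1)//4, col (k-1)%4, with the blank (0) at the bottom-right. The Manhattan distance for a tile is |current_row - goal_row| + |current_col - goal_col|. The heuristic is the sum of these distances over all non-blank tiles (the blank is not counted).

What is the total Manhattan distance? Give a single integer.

Tile 1: at (0,0), goal (0,0), distance |0-0|+|0-0| = 0
Tile 13: at (0,1), goal (3,0), distance |0-3|+|1-0| = 4
Tile 3: at (0,3), goal (0,2), distance |0-0|+|3-2| = 1
Tile 15: at (1,0), goal (3,2), distance |1-3|+|0-2| = 4
Tile 6: at (1,1), goal (1,1), distance |1-1|+|1-1| = 0
Tile 4: at (1,2), goal (0,3), distance |1-0|+|2-3| = 2
Tile 8: at (1,3), goal (1,3), distance |1-1|+|3-3| = 0
Tile 14: at (2,0), goal (3,1), distance |2-3|+|0-1| = 2
Tile 5: at (2,1), goal (1,0), distance |2-1|+|1-0| = 2
Tile 2: at (2,2), goal (0,1), distance |2-0|+|2-1| = 3
Tile 10: at (2,3), goal (2,1), distance |2-2|+|3-1| = 2
Tile 11: at (3,0), goal (2,2), distance |3-2|+|0-2| = 3
Tile 7: at (3,1), goal (1,2), distance |3-1|+|1-2| = 3
Tile 9: at (3,2), goal (2,0), distance |3-2|+|2-0| = 3
Tile 12: at (3,3), goal (2,3), distance |3-2|+|3-3| = 1
Sum: 0 + 4 + 1 + 4 + 0 + 2 + 0 + 2 + 2 + 3 + 2 + 3 + 3 + 3 + 1 = 30

Answer: 30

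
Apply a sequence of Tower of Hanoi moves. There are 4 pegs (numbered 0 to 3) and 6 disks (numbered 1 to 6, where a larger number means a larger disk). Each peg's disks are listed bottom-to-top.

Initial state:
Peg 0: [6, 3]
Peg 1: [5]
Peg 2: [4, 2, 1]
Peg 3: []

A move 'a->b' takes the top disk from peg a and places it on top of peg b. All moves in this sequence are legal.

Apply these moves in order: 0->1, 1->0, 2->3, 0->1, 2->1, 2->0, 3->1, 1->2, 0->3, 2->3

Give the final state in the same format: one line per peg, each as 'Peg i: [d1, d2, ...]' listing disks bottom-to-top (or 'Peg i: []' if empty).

Answer: Peg 0: [6]
Peg 1: [5, 3, 2]
Peg 2: []
Peg 3: [4, 1]

Derivation:
After move 1 (0->1):
Peg 0: [6]
Peg 1: [5, 3]
Peg 2: [4, 2, 1]
Peg 3: []

After move 2 (1->0):
Peg 0: [6, 3]
Peg 1: [5]
Peg 2: [4, 2, 1]
Peg 3: []

After move 3 (2->3):
Peg 0: [6, 3]
Peg 1: [5]
Peg 2: [4, 2]
Peg 3: [1]

After move 4 (0->1):
Peg 0: [6]
Peg 1: [5, 3]
Peg 2: [4, 2]
Peg 3: [1]

After move 5 (2->1):
Peg 0: [6]
Peg 1: [5, 3, 2]
Peg 2: [4]
Peg 3: [1]

After move 6 (2->0):
Peg 0: [6, 4]
Peg 1: [5, 3, 2]
Peg 2: []
Peg 3: [1]

After move 7 (3->1):
Peg 0: [6, 4]
Peg 1: [5, 3, 2, 1]
Peg 2: []
Peg 3: []

After move 8 (1->2):
Peg 0: [6, 4]
Peg 1: [5, 3, 2]
Peg 2: [1]
Peg 3: []

After move 9 (0->3):
Peg 0: [6]
Peg 1: [5, 3, 2]
Peg 2: [1]
Peg 3: [4]

After move 10 (2->3):
Peg 0: [6]
Peg 1: [5, 3, 2]
Peg 2: []
Peg 3: [4, 1]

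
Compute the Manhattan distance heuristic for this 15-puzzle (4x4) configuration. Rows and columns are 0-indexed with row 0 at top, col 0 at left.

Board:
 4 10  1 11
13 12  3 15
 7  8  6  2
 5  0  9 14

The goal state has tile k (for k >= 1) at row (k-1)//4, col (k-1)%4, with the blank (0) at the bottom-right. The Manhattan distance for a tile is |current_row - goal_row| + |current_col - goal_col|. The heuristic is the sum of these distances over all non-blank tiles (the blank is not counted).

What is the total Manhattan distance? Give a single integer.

Tile 4: (0,0)->(0,3) = 3
Tile 10: (0,1)->(2,1) = 2
Tile 1: (0,2)->(0,0) = 2
Tile 11: (0,3)->(2,2) = 3
Tile 13: (1,0)->(3,0) = 2
Tile 12: (1,1)->(2,3) = 3
Tile 3: (1,2)->(0,2) = 1
Tile 15: (1,3)->(3,2) = 3
Tile 7: (2,0)->(1,2) = 3
Tile 8: (2,1)->(1,3) = 3
Tile 6: (2,2)->(1,1) = 2
Tile 2: (2,3)->(0,1) = 4
Tile 5: (3,0)->(1,0) = 2
Tile 9: (3,2)->(2,0) = 3
Tile 14: (3,3)->(3,1) = 2
Sum: 3 + 2 + 2 + 3 + 2 + 3 + 1 + 3 + 3 + 3 + 2 + 4 + 2 + 3 + 2 = 38

Answer: 38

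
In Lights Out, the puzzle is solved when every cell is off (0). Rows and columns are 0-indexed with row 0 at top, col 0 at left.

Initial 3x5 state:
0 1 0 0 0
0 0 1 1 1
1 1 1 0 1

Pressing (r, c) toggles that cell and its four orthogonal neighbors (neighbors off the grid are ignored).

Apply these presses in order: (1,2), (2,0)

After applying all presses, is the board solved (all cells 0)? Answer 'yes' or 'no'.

After press 1 at (1,2):
0 1 1 0 0
0 1 0 0 1
1 1 0 0 1

After press 2 at (2,0):
0 1 1 0 0
1 1 0 0 1
0 0 0 0 1

Lights still on: 6

Answer: no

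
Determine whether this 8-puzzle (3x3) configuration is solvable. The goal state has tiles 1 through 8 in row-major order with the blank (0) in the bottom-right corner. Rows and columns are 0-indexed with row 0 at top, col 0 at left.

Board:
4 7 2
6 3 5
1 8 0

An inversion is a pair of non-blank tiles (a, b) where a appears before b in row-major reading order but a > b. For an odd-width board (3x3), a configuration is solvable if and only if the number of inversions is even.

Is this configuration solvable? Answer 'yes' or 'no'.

Answer: yes

Derivation:
Inversions (pairs i<j in row-major order where tile[i] > tile[j] > 0): 14
14 is even, so the puzzle is solvable.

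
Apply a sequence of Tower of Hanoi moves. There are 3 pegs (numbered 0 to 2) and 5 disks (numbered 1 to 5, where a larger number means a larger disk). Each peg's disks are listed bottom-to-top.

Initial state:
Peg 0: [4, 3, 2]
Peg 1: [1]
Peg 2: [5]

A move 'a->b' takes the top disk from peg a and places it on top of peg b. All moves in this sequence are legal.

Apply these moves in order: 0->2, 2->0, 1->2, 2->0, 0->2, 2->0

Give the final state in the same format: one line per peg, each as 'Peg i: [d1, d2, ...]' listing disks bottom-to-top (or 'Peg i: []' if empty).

After move 1 (0->2):
Peg 0: [4, 3]
Peg 1: [1]
Peg 2: [5, 2]

After move 2 (2->0):
Peg 0: [4, 3, 2]
Peg 1: [1]
Peg 2: [5]

After move 3 (1->2):
Peg 0: [4, 3, 2]
Peg 1: []
Peg 2: [5, 1]

After move 4 (2->0):
Peg 0: [4, 3, 2, 1]
Peg 1: []
Peg 2: [5]

After move 5 (0->2):
Peg 0: [4, 3, 2]
Peg 1: []
Peg 2: [5, 1]

After move 6 (2->0):
Peg 0: [4, 3, 2, 1]
Peg 1: []
Peg 2: [5]

Answer: Peg 0: [4, 3, 2, 1]
Peg 1: []
Peg 2: [5]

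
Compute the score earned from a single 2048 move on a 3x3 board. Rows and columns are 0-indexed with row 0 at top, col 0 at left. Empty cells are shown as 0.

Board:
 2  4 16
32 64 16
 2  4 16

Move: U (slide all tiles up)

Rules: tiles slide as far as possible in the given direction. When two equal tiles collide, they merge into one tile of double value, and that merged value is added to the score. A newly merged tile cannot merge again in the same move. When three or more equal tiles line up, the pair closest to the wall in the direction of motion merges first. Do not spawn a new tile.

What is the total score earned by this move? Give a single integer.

Answer: 32

Derivation:
Slide up:
col 0: [2, 32, 2] -> [2, 32, 2]  score +0 (running 0)
col 1: [4, 64, 4] -> [4, 64, 4]  score +0 (running 0)
col 2: [16, 16, 16] -> [32, 16, 0]  score +32 (running 32)
Board after move:
 2  4 32
32 64 16
 2  4  0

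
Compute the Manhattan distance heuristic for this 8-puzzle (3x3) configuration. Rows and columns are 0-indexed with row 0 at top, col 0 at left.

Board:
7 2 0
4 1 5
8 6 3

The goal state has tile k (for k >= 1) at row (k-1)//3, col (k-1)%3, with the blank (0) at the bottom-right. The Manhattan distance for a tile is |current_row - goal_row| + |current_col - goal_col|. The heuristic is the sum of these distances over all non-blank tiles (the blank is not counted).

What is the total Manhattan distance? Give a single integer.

Answer: 10

Derivation:
Tile 7: (0,0)->(2,0) = 2
Tile 2: (0,1)->(0,1) = 0
Tile 4: (1,0)->(1,0) = 0
Tile 1: (1,1)->(0,0) = 2
Tile 5: (1,2)->(1,1) = 1
Tile 8: (2,0)->(2,1) = 1
Tile 6: (2,1)->(1,2) = 2
Tile 3: (2,2)->(0,2) = 2
Sum: 2 + 0 + 0 + 2 + 1 + 1 + 2 + 2 = 10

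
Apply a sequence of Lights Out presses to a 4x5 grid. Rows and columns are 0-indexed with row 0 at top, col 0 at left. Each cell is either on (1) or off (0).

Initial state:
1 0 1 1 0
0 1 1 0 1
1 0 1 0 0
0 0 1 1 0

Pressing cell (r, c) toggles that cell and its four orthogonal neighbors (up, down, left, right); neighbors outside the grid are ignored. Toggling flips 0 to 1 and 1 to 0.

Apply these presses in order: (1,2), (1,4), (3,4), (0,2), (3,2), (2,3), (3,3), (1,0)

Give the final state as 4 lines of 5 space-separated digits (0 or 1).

After press 1 at (1,2):
1 0 0 1 0
0 0 0 1 1
1 0 0 0 0
0 0 1 1 0

After press 2 at (1,4):
1 0 0 1 1
0 0 0 0 0
1 0 0 0 1
0 0 1 1 0

After press 3 at (3,4):
1 0 0 1 1
0 0 0 0 0
1 0 0 0 0
0 0 1 0 1

After press 4 at (0,2):
1 1 1 0 1
0 0 1 0 0
1 0 0 0 0
0 0 1 0 1

After press 5 at (3,2):
1 1 1 0 1
0 0 1 0 0
1 0 1 0 0
0 1 0 1 1

After press 6 at (2,3):
1 1 1 0 1
0 0 1 1 0
1 0 0 1 1
0 1 0 0 1

After press 7 at (3,3):
1 1 1 0 1
0 0 1 1 0
1 0 0 0 1
0 1 1 1 0

After press 8 at (1,0):
0 1 1 0 1
1 1 1 1 0
0 0 0 0 1
0 1 1 1 0

Answer: 0 1 1 0 1
1 1 1 1 0
0 0 0 0 1
0 1 1 1 0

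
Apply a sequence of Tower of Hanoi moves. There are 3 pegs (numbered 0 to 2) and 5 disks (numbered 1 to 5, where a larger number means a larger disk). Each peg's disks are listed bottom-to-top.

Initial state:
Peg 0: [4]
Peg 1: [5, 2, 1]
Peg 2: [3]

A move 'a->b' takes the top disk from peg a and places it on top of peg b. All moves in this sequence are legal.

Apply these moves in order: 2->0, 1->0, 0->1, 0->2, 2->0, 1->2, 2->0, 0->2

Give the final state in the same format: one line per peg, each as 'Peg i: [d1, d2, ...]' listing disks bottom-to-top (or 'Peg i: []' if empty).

Answer: Peg 0: [4, 3]
Peg 1: [5, 2]
Peg 2: [1]

Derivation:
After move 1 (2->0):
Peg 0: [4, 3]
Peg 1: [5, 2, 1]
Peg 2: []

After move 2 (1->0):
Peg 0: [4, 3, 1]
Peg 1: [5, 2]
Peg 2: []

After move 3 (0->1):
Peg 0: [4, 3]
Peg 1: [5, 2, 1]
Peg 2: []

After move 4 (0->2):
Peg 0: [4]
Peg 1: [5, 2, 1]
Peg 2: [3]

After move 5 (2->0):
Peg 0: [4, 3]
Peg 1: [5, 2, 1]
Peg 2: []

After move 6 (1->2):
Peg 0: [4, 3]
Peg 1: [5, 2]
Peg 2: [1]

After move 7 (2->0):
Peg 0: [4, 3, 1]
Peg 1: [5, 2]
Peg 2: []

After move 8 (0->2):
Peg 0: [4, 3]
Peg 1: [5, 2]
Peg 2: [1]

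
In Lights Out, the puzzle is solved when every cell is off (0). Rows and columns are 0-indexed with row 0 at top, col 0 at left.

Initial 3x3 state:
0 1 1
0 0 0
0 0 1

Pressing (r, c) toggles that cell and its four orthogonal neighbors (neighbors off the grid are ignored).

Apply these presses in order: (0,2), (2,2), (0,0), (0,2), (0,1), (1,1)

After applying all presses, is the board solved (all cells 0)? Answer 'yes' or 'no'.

After press 1 at (0,2):
0 0 0
0 0 1
0 0 1

After press 2 at (2,2):
0 0 0
0 0 0
0 1 0

After press 3 at (0,0):
1 1 0
1 0 0
0 1 0

After press 4 at (0,2):
1 0 1
1 0 1
0 1 0

After press 5 at (0,1):
0 1 0
1 1 1
0 1 0

After press 6 at (1,1):
0 0 0
0 0 0
0 0 0

Lights still on: 0

Answer: yes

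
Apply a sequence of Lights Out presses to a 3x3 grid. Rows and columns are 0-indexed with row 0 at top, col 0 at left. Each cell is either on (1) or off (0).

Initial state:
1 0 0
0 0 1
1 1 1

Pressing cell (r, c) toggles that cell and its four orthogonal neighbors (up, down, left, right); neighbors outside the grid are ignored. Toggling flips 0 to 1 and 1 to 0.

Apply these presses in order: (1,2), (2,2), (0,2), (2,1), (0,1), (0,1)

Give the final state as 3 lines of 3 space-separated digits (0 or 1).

After press 1 at (1,2):
1 0 1
0 1 0
1 1 0

After press 2 at (2,2):
1 0 1
0 1 1
1 0 1

After press 3 at (0,2):
1 1 0
0 1 0
1 0 1

After press 4 at (2,1):
1 1 0
0 0 0
0 1 0

After press 5 at (0,1):
0 0 1
0 1 0
0 1 0

After press 6 at (0,1):
1 1 0
0 0 0
0 1 0

Answer: 1 1 0
0 0 0
0 1 0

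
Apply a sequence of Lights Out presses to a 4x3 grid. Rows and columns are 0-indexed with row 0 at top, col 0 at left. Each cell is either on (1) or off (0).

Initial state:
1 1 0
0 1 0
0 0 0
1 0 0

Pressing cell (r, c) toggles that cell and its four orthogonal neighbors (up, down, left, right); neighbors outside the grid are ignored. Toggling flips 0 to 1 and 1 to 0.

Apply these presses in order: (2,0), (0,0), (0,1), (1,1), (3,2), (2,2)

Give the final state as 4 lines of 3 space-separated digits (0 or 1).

Answer: 1 0 1
1 1 0
1 1 0
0 1 0

Derivation:
After press 1 at (2,0):
1 1 0
1 1 0
1 1 0
0 0 0

After press 2 at (0,0):
0 0 0
0 1 0
1 1 0
0 0 0

After press 3 at (0,1):
1 1 1
0 0 0
1 1 0
0 0 0

After press 4 at (1,1):
1 0 1
1 1 1
1 0 0
0 0 0

After press 5 at (3,2):
1 0 1
1 1 1
1 0 1
0 1 1

After press 6 at (2,2):
1 0 1
1 1 0
1 1 0
0 1 0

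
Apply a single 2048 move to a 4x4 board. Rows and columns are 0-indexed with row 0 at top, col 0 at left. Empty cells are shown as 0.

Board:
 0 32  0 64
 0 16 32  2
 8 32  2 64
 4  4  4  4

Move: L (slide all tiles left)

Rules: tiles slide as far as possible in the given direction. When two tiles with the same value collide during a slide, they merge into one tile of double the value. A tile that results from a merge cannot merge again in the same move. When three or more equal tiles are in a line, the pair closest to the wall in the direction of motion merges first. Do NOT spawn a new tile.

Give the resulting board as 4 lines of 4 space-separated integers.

Slide left:
row 0: [0, 32, 0, 64] -> [32, 64, 0, 0]
row 1: [0, 16, 32, 2] -> [16, 32, 2, 0]
row 2: [8, 32, 2, 64] -> [8, 32, 2, 64]
row 3: [4, 4, 4, 4] -> [8, 8, 0, 0]

Answer: 32 64  0  0
16 32  2  0
 8 32  2 64
 8  8  0  0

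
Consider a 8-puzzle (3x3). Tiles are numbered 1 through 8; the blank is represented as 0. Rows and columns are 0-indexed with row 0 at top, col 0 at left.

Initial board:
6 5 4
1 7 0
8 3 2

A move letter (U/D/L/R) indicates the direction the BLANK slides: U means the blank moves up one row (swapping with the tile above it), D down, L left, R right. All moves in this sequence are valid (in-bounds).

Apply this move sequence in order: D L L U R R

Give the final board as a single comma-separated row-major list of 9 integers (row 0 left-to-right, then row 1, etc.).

After move 1 (D):
6 5 4
1 7 2
8 3 0

After move 2 (L):
6 5 4
1 7 2
8 0 3

After move 3 (L):
6 5 4
1 7 2
0 8 3

After move 4 (U):
6 5 4
0 7 2
1 8 3

After move 5 (R):
6 5 4
7 0 2
1 8 3

After move 6 (R):
6 5 4
7 2 0
1 8 3

Answer: 6, 5, 4, 7, 2, 0, 1, 8, 3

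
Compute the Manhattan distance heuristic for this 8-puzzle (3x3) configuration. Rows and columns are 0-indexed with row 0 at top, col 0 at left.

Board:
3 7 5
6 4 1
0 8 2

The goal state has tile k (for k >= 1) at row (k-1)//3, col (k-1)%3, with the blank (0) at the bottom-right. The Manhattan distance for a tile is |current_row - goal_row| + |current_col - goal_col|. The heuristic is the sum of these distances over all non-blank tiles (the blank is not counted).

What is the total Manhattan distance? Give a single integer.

Tile 3: at (0,0), goal (0,2), distance |0-0|+|0-2| = 2
Tile 7: at (0,1), goal (2,0), distance |0-2|+|1-0| = 3
Tile 5: at (0,2), goal (1,1), distance |0-1|+|2-1| = 2
Tile 6: at (1,0), goal (1,2), distance |1-1|+|0-2| = 2
Tile 4: at (1,1), goal (1,0), distance |1-1|+|1-0| = 1
Tile 1: at (1,2), goal (0,0), distance |1-0|+|2-0| = 3
Tile 8: at (2,1), goal (2,1), distance |2-2|+|1-1| = 0
Tile 2: at (2,2), goal (0,1), distance |2-0|+|2-1| = 3
Sum: 2 + 3 + 2 + 2 + 1 + 3 + 0 + 3 = 16

Answer: 16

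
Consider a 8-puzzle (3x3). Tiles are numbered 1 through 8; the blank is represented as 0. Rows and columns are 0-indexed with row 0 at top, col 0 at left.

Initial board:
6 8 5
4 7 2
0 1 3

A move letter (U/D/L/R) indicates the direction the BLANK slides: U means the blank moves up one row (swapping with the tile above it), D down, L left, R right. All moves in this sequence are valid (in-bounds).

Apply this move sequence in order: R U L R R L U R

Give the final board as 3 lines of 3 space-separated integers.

Answer: 6 5 0
4 8 2
1 7 3

Derivation:
After move 1 (R):
6 8 5
4 7 2
1 0 3

After move 2 (U):
6 8 5
4 0 2
1 7 3

After move 3 (L):
6 8 5
0 4 2
1 7 3

After move 4 (R):
6 8 5
4 0 2
1 7 3

After move 5 (R):
6 8 5
4 2 0
1 7 3

After move 6 (L):
6 8 5
4 0 2
1 7 3

After move 7 (U):
6 0 5
4 8 2
1 7 3

After move 8 (R):
6 5 0
4 8 2
1 7 3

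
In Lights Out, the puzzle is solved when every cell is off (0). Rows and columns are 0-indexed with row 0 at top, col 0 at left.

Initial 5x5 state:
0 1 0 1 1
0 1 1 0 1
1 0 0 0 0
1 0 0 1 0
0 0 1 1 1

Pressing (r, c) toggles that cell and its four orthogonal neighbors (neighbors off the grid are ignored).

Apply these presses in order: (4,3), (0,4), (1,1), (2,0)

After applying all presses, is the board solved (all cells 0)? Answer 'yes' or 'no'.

After press 1 at (4,3):
0 1 0 1 1
0 1 1 0 1
1 0 0 0 0
1 0 0 0 0
0 0 0 0 0

After press 2 at (0,4):
0 1 0 0 0
0 1 1 0 0
1 0 0 0 0
1 0 0 0 0
0 0 0 0 0

After press 3 at (1,1):
0 0 0 0 0
1 0 0 0 0
1 1 0 0 0
1 0 0 0 0
0 0 0 0 0

After press 4 at (2,0):
0 0 0 0 0
0 0 0 0 0
0 0 0 0 0
0 0 0 0 0
0 0 0 0 0

Lights still on: 0

Answer: yes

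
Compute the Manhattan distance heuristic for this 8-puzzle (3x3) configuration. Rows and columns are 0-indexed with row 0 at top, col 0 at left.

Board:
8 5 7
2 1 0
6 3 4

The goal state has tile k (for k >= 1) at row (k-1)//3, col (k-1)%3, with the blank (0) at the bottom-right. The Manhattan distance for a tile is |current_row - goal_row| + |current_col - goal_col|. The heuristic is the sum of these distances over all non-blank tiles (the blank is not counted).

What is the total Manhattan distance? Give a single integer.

Tile 8: at (0,0), goal (2,1), distance |0-2|+|0-1| = 3
Tile 5: at (0,1), goal (1,1), distance |0-1|+|1-1| = 1
Tile 7: at (0,2), goal (2,0), distance |0-2|+|2-0| = 4
Tile 2: at (1,0), goal (0,1), distance |1-0|+|0-1| = 2
Tile 1: at (1,1), goal (0,0), distance |1-0|+|1-0| = 2
Tile 6: at (2,0), goal (1,2), distance |2-1|+|0-2| = 3
Tile 3: at (2,1), goal (0,2), distance |2-0|+|1-2| = 3
Tile 4: at (2,2), goal (1,0), distance |2-1|+|2-0| = 3
Sum: 3 + 1 + 4 + 2 + 2 + 3 + 3 + 3 = 21

Answer: 21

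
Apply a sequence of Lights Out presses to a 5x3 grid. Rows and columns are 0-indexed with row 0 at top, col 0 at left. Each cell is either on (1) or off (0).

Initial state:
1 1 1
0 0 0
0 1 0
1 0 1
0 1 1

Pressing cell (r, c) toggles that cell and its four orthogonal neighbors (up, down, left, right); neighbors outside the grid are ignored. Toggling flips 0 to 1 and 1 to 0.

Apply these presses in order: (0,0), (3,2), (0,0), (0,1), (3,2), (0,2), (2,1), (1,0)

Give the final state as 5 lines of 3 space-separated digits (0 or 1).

Answer: 1 1 1
1 1 1
0 0 1
1 1 1
0 1 1

Derivation:
After press 1 at (0,0):
0 0 1
1 0 0
0 1 0
1 0 1
0 1 1

After press 2 at (3,2):
0 0 1
1 0 0
0 1 1
1 1 0
0 1 0

After press 3 at (0,0):
1 1 1
0 0 0
0 1 1
1 1 0
0 1 0

After press 4 at (0,1):
0 0 0
0 1 0
0 1 1
1 1 0
0 1 0

After press 5 at (3,2):
0 0 0
0 1 0
0 1 0
1 0 1
0 1 1

After press 6 at (0,2):
0 1 1
0 1 1
0 1 0
1 0 1
0 1 1

After press 7 at (2,1):
0 1 1
0 0 1
1 0 1
1 1 1
0 1 1

After press 8 at (1,0):
1 1 1
1 1 1
0 0 1
1 1 1
0 1 1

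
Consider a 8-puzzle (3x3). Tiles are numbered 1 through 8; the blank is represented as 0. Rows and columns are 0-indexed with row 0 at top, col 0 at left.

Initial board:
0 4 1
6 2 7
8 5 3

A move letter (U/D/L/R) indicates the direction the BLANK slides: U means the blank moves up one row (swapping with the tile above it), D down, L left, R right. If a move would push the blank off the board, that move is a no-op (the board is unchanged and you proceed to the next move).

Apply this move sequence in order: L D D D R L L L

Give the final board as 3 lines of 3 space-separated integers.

Answer: 6 4 1
8 2 7
0 5 3

Derivation:
After move 1 (L):
0 4 1
6 2 7
8 5 3

After move 2 (D):
6 4 1
0 2 7
8 5 3

After move 3 (D):
6 4 1
8 2 7
0 5 3

After move 4 (D):
6 4 1
8 2 7
0 5 3

After move 5 (R):
6 4 1
8 2 7
5 0 3

After move 6 (L):
6 4 1
8 2 7
0 5 3

After move 7 (L):
6 4 1
8 2 7
0 5 3

After move 8 (L):
6 4 1
8 2 7
0 5 3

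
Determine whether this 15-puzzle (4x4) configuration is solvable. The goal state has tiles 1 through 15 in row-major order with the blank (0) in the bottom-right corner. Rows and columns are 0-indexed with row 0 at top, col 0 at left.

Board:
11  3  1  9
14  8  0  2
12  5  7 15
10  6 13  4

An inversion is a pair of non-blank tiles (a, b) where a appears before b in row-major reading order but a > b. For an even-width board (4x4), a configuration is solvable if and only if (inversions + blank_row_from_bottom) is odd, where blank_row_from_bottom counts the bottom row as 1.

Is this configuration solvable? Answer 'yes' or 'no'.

Answer: yes

Derivation:
Inversions: 48
Blank is in row 1 (0-indexed from top), which is row 3 counting from the bottom (bottom = 1).
48 + 3 = 51, which is odd, so the puzzle is solvable.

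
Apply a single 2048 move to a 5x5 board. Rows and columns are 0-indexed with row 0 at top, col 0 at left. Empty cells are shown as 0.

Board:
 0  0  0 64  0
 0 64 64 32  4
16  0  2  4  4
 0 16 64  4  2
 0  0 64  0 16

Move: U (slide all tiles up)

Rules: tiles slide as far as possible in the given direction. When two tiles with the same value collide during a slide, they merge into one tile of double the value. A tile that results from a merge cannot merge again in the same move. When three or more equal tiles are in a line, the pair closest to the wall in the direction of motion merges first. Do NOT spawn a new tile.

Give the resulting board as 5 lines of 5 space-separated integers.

Slide up:
col 0: [0, 0, 16, 0, 0] -> [16, 0, 0, 0, 0]
col 1: [0, 64, 0, 16, 0] -> [64, 16, 0, 0, 0]
col 2: [0, 64, 2, 64, 64] -> [64, 2, 128, 0, 0]
col 3: [64, 32, 4, 4, 0] -> [64, 32, 8, 0, 0]
col 4: [0, 4, 4, 2, 16] -> [8, 2, 16, 0, 0]

Answer:  16  64  64  64   8
  0  16   2  32   2
  0   0 128   8  16
  0   0   0   0   0
  0   0   0   0   0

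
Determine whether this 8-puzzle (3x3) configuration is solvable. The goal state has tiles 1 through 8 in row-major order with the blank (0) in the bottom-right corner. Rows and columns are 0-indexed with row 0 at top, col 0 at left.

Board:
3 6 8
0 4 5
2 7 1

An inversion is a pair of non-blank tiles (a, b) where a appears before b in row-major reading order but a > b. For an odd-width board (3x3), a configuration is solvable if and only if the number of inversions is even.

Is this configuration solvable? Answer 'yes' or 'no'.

Answer: no

Derivation:
Inversions (pairs i<j in row-major order where tile[i] > tile[j] > 0): 17
17 is odd, so the puzzle is not solvable.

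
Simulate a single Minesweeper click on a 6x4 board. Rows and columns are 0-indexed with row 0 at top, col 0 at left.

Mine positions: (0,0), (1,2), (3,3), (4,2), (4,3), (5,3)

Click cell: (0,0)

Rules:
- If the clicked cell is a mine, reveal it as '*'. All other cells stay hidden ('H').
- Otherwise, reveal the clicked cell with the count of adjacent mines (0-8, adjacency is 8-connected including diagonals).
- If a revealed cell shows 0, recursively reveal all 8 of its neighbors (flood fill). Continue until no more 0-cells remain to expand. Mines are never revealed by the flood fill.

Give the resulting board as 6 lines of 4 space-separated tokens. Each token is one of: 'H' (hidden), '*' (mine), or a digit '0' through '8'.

* H H H
H H H H
H H H H
H H H H
H H H H
H H H H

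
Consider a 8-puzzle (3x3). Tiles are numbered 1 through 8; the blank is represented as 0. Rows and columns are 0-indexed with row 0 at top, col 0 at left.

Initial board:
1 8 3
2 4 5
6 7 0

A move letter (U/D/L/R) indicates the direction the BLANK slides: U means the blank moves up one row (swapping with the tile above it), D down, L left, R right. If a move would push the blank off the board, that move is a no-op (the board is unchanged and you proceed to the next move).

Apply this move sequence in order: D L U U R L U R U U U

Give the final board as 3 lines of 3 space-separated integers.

After move 1 (D):
1 8 3
2 4 5
6 7 0

After move 2 (L):
1 8 3
2 4 5
6 0 7

After move 3 (U):
1 8 3
2 0 5
6 4 7

After move 4 (U):
1 0 3
2 8 5
6 4 7

After move 5 (R):
1 3 0
2 8 5
6 4 7

After move 6 (L):
1 0 3
2 8 5
6 4 7

After move 7 (U):
1 0 3
2 8 5
6 4 7

After move 8 (R):
1 3 0
2 8 5
6 4 7

After move 9 (U):
1 3 0
2 8 5
6 4 7

After move 10 (U):
1 3 0
2 8 5
6 4 7

After move 11 (U):
1 3 0
2 8 5
6 4 7

Answer: 1 3 0
2 8 5
6 4 7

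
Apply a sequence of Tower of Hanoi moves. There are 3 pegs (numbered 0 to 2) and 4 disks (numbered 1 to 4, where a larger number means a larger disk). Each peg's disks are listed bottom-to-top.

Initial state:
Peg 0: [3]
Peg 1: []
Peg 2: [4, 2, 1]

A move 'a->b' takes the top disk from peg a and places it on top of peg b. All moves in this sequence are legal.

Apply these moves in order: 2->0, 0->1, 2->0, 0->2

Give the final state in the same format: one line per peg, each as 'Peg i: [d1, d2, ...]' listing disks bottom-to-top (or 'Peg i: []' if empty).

After move 1 (2->0):
Peg 0: [3, 1]
Peg 1: []
Peg 2: [4, 2]

After move 2 (0->1):
Peg 0: [3]
Peg 1: [1]
Peg 2: [4, 2]

After move 3 (2->0):
Peg 0: [3, 2]
Peg 1: [1]
Peg 2: [4]

After move 4 (0->2):
Peg 0: [3]
Peg 1: [1]
Peg 2: [4, 2]

Answer: Peg 0: [3]
Peg 1: [1]
Peg 2: [4, 2]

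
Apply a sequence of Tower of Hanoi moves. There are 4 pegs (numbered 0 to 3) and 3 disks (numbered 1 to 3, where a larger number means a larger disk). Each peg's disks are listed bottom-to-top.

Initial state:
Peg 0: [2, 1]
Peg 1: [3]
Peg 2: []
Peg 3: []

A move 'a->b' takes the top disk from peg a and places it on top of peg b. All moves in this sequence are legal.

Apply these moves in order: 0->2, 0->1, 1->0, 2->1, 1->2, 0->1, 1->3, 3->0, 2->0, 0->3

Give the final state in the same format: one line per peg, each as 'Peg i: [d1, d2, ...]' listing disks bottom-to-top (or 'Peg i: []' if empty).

Answer: Peg 0: [2]
Peg 1: [3]
Peg 2: []
Peg 3: [1]

Derivation:
After move 1 (0->2):
Peg 0: [2]
Peg 1: [3]
Peg 2: [1]
Peg 3: []

After move 2 (0->1):
Peg 0: []
Peg 1: [3, 2]
Peg 2: [1]
Peg 3: []

After move 3 (1->0):
Peg 0: [2]
Peg 1: [3]
Peg 2: [1]
Peg 3: []

After move 4 (2->1):
Peg 0: [2]
Peg 1: [3, 1]
Peg 2: []
Peg 3: []

After move 5 (1->2):
Peg 0: [2]
Peg 1: [3]
Peg 2: [1]
Peg 3: []

After move 6 (0->1):
Peg 0: []
Peg 1: [3, 2]
Peg 2: [1]
Peg 3: []

After move 7 (1->3):
Peg 0: []
Peg 1: [3]
Peg 2: [1]
Peg 3: [2]

After move 8 (3->0):
Peg 0: [2]
Peg 1: [3]
Peg 2: [1]
Peg 3: []

After move 9 (2->0):
Peg 0: [2, 1]
Peg 1: [3]
Peg 2: []
Peg 3: []

After move 10 (0->3):
Peg 0: [2]
Peg 1: [3]
Peg 2: []
Peg 3: [1]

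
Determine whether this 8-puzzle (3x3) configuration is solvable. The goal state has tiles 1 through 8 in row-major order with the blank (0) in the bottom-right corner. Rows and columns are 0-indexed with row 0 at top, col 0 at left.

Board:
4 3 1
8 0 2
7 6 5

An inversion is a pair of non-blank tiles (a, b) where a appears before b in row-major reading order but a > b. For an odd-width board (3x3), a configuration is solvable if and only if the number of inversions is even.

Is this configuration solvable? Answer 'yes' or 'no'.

Answer: yes

Derivation:
Inversions (pairs i<j in row-major order where tile[i] > tile[j] > 0): 12
12 is even, so the puzzle is solvable.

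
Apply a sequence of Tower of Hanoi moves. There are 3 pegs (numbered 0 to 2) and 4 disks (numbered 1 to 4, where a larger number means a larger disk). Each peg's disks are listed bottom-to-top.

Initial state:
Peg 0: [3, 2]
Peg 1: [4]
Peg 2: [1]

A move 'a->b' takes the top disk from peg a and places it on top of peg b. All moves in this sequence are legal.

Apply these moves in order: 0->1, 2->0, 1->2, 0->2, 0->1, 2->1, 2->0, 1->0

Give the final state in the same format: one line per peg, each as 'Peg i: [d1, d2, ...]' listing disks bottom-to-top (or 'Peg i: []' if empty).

After move 1 (0->1):
Peg 0: [3]
Peg 1: [4, 2]
Peg 2: [1]

After move 2 (2->0):
Peg 0: [3, 1]
Peg 1: [4, 2]
Peg 2: []

After move 3 (1->2):
Peg 0: [3, 1]
Peg 1: [4]
Peg 2: [2]

After move 4 (0->2):
Peg 0: [3]
Peg 1: [4]
Peg 2: [2, 1]

After move 5 (0->1):
Peg 0: []
Peg 1: [4, 3]
Peg 2: [2, 1]

After move 6 (2->1):
Peg 0: []
Peg 1: [4, 3, 1]
Peg 2: [2]

After move 7 (2->0):
Peg 0: [2]
Peg 1: [4, 3, 1]
Peg 2: []

After move 8 (1->0):
Peg 0: [2, 1]
Peg 1: [4, 3]
Peg 2: []

Answer: Peg 0: [2, 1]
Peg 1: [4, 3]
Peg 2: []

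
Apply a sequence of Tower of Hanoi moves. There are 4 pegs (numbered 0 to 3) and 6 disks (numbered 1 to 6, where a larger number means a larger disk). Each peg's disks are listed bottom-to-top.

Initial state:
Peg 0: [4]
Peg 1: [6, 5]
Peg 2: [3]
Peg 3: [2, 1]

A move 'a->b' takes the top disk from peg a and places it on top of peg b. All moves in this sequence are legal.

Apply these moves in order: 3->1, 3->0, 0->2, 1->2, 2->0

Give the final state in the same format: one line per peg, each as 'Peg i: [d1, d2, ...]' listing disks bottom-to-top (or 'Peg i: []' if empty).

Answer: Peg 0: [4, 1]
Peg 1: [6, 5]
Peg 2: [3, 2]
Peg 3: []

Derivation:
After move 1 (3->1):
Peg 0: [4]
Peg 1: [6, 5, 1]
Peg 2: [3]
Peg 3: [2]

After move 2 (3->0):
Peg 0: [4, 2]
Peg 1: [6, 5, 1]
Peg 2: [3]
Peg 3: []

After move 3 (0->2):
Peg 0: [4]
Peg 1: [6, 5, 1]
Peg 2: [3, 2]
Peg 3: []

After move 4 (1->2):
Peg 0: [4]
Peg 1: [6, 5]
Peg 2: [3, 2, 1]
Peg 3: []

After move 5 (2->0):
Peg 0: [4, 1]
Peg 1: [6, 5]
Peg 2: [3, 2]
Peg 3: []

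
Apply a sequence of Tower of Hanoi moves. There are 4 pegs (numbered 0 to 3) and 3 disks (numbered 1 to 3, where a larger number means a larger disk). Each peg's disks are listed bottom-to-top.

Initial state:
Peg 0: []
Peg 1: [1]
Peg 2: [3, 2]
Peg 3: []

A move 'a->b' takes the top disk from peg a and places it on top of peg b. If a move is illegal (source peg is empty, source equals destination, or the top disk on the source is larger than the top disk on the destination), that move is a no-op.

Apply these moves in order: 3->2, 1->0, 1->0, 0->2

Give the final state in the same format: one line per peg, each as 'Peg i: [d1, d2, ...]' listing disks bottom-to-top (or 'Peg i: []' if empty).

After move 1 (3->2):
Peg 0: []
Peg 1: [1]
Peg 2: [3, 2]
Peg 3: []

After move 2 (1->0):
Peg 0: [1]
Peg 1: []
Peg 2: [3, 2]
Peg 3: []

After move 3 (1->0):
Peg 0: [1]
Peg 1: []
Peg 2: [3, 2]
Peg 3: []

After move 4 (0->2):
Peg 0: []
Peg 1: []
Peg 2: [3, 2, 1]
Peg 3: []

Answer: Peg 0: []
Peg 1: []
Peg 2: [3, 2, 1]
Peg 3: []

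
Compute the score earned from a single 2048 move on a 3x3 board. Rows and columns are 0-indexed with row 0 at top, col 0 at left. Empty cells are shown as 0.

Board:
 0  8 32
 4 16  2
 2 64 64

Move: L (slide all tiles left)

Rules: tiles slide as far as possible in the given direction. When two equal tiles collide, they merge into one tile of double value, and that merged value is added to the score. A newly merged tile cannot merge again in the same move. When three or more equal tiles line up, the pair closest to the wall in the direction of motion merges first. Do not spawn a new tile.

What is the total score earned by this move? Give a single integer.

Answer: 128

Derivation:
Slide left:
row 0: [0, 8, 32] -> [8, 32, 0]  score +0 (running 0)
row 1: [4, 16, 2] -> [4, 16, 2]  score +0 (running 0)
row 2: [2, 64, 64] -> [2, 128, 0]  score +128 (running 128)
Board after move:
  8  32   0
  4  16   2
  2 128   0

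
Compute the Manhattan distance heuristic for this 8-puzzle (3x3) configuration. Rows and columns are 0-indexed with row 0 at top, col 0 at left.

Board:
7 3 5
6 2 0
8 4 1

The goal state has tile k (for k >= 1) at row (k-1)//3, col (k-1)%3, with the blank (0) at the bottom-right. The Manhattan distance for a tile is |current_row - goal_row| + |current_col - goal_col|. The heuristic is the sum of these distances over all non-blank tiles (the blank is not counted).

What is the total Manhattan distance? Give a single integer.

Answer: 15

Derivation:
Tile 7: at (0,0), goal (2,0), distance |0-2|+|0-0| = 2
Tile 3: at (0,1), goal (0,2), distance |0-0|+|1-2| = 1
Tile 5: at (0,2), goal (1,1), distance |0-1|+|2-1| = 2
Tile 6: at (1,0), goal (1,2), distance |1-1|+|0-2| = 2
Tile 2: at (1,1), goal (0,1), distance |1-0|+|1-1| = 1
Tile 8: at (2,0), goal (2,1), distance |2-2|+|0-1| = 1
Tile 4: at (2,1), goal (1,0), distance |2-1|+|1-0| = 2
Tile 1: at (2,2), goal (0,0), distance |2-0|+|2-0| = 4
Sum: 2 + 1 + 2 + 2 + 1 + 1 + 2 + 4 = 15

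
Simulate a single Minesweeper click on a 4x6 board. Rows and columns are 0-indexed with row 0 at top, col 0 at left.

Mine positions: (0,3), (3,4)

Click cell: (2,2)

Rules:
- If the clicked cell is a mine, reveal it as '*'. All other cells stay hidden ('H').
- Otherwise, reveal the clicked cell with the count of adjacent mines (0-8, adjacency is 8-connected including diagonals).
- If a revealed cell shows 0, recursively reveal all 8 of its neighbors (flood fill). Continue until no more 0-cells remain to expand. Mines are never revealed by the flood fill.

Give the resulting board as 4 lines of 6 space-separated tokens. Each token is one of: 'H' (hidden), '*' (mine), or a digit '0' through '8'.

0 0 1 H H H
0 0 1 1 H H
0 0 0 1 H H
0 0 0 1 H H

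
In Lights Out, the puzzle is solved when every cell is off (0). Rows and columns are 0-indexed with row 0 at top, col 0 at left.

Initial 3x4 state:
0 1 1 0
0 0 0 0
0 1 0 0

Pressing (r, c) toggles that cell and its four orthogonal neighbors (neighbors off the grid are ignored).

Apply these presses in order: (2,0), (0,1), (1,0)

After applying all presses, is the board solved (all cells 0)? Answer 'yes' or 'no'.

Answer: yes

Derivation:
After press 1 at (2,0):
0 1 1 0
1 0 0 0
1 0 0 0

After press 2 at (0,1):
1 0 0 0
1 1 0 0
1 0 0 0

After press 3 at (1,0):
0 0 0 0
0 0 0 0
0 0 0 0

Lights still on: 0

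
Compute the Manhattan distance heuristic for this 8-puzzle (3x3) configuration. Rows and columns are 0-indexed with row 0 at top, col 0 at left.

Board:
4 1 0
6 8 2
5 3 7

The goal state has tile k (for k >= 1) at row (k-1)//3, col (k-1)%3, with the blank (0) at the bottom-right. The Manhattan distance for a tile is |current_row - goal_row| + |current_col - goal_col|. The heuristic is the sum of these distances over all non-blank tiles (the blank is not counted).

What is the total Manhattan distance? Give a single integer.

Tile 4: (0,0)->(1,0) = 1
Tile 1: (0,1)->(0,0) = 1
Tile 6: (1,0)->(1,2) = 2
Tile 8: (1,1)->(2,1) = 1
Tile 2: (1,2)->(0,1) = 2
Tile 5: (2,0)->(1,1) = 2
Tile 3: (2,1)->(0,2) = 3
Tile 7: (2,2)->(2,0) = 2
Sum: 1 + 1 + 2 + 1 + 2 + 2 + 3 + 2 = 14

Answer: 14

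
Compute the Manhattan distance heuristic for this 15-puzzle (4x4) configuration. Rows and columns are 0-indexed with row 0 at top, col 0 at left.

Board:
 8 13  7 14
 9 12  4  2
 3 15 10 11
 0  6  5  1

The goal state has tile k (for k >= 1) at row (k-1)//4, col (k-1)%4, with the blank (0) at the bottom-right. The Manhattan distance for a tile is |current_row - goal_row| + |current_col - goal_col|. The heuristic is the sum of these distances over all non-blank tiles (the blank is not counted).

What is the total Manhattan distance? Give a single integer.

Tile 8: at (0,0), goal (1,3), distance |0-1|+|0-3| = 4
Tile 13: at (0,1), goal (3,0), distance |0-3|+|1-0| = 4
Tile 7: at (0,2), goal (1,2), distance |0-1|+|2-2| = 1
Tile 14: at (0,3), goal (3,1), distance |0-3|+|3-1| = 5
Tile 9: at (1,0), goal (2,0), distance |1-2|+|0-0| = 1
Tile 12: at (1,1), goal (2,3), distance |1-2|+|1-3| = 3
Tile 4: at (1,2), goal (0,3), distance |1-0|+|2-3| = 2
Tile 2: at (1,3), goal (0,1), distance |1-0|+|3-1| = 3
Tile 3: at (2,0), goal (0,2), distance |2-0|+|0-2| = 4
Tile 15: at (2,1), goal (3,2), distance |2-3|+|1-2| = 2
Tile 10: at (2,2), goal (2,1), distance |2-2|+|2-1| = 1
Tile 11: at (2,3), goal (2,2), distance |2-2|+|3-2| = 1
Tile 6: at (3,1), goal (1,1), distance |3-1|+|1-1| = 2
Tile 5: at (3,2), goal (1,0), distance |3-1|+|2-0| = 4
Tile 1: at (3,3), goal (0,0), distance |3-0|+|3-0| = 6
Sum: 4 + 4 + 1 + 5 + 1 + 3 + 2 + 3 + 4 + 2 + 1 + 1 + 2 + 4 + 6 = 43

Answer: 43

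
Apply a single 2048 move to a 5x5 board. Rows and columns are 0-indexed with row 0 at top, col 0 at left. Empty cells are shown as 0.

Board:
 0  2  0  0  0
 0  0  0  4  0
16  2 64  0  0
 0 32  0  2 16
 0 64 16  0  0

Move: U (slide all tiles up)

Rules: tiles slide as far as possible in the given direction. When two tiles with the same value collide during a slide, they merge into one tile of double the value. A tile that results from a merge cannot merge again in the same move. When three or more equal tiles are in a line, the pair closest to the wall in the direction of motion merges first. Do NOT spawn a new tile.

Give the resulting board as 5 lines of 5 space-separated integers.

Answer: 16  4 64  4 16
 0 32 16  2  0
 0 64  0  0  0
 0  0  0  0  0
 0  0  0  0  0

Derivation:
Slide up:
col 0: [0, 0, 16, 0, 0] -> [16, 0, 0, 0, 0]
col 1: [2, 0, 2, 32, 64] -> [4, 32, 64, 0, 0]
col 2: [0, 0, 64, 0, 16] -> [64, 16, 0, 0, 0]
col 3: [0, 4, 0, 2, 0] -> [4, 2, 0, 0, 0]
col 4: [0, 0, 0, 16, 0] -> [16, 0, 0, 0, 0]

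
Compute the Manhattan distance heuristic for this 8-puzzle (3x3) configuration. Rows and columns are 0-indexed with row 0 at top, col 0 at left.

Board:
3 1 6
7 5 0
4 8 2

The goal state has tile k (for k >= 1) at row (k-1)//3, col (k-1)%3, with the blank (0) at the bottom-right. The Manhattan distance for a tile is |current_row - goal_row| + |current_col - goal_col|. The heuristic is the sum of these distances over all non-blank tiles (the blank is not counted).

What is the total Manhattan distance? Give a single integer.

Answer: 9

Derivation:
Tile 3: (0,0)->(0,2) = 2
Tile 1: (0,1)->(0,0) = 1
Tile 6: (0,2)->(1,2) = 1
Tile 7: (1,0)->(2,0) = 1
Tile 5: (1,1)->(1,1) = 0
Tile 4: (2,0)->(1,0) = 1
Tile 8: (2,1)->(2,1) = 0
Tile 2: (2,2)->(0,1) = 3
Sum: 2 + 1 + 1 + 1 + 0 + 1 + 0 + 3 = 9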